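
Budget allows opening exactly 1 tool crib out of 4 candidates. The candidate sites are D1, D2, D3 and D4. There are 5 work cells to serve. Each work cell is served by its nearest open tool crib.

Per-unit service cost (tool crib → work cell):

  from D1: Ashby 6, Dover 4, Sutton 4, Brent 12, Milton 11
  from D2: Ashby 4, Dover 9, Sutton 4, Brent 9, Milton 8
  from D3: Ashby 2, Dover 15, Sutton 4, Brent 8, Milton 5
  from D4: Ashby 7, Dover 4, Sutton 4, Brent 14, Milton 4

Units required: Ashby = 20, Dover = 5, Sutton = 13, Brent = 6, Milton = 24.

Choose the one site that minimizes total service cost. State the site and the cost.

Choose D3 only; total service cost 335.

With exactly 1 open, each work cell uses its cheapest among the chosen.
{D3}: Ashby→D3 2·20=40, Dover→D3 15·5=75, Sutton→D3 4·13=52, Brent→D3 8·6=48, Milton→D3 5·24=120. Service cost 335.
{D4}: service cost 392
{D2}: service cost 423
Among all 4 size-1 choices, {D3} is lowest.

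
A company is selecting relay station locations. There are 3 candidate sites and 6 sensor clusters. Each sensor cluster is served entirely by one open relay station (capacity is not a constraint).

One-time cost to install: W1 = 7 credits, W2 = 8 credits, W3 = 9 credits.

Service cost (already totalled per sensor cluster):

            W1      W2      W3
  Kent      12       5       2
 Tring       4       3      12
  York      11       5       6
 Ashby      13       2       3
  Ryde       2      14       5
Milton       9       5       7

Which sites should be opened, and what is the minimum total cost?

Open W1 and W2; minimum total cost 37.

For any fixed open set, each sensor cluster goes to its cheapest open site; total = fixed + service.
{W1, W2}: Kent→W2 5, Tring→W2 3, York→W2 5, Ashby→W2 2, Ryde→W1 2, Milton→W2 5. Service 22; fixed 15; total 37.
{W2, W3}: Kent→W3 2, Tring→W2 3, York→W2 5, Ashby→W2 2, Ryde→W3 5, Milton→W2 5. Service 22; fixed 17; total 39.
{W1, W3}: service 24 + fixed 16 = 40
{W1, W2, W3}: service 19 + fixed 24 = 43
No other subset beats 37.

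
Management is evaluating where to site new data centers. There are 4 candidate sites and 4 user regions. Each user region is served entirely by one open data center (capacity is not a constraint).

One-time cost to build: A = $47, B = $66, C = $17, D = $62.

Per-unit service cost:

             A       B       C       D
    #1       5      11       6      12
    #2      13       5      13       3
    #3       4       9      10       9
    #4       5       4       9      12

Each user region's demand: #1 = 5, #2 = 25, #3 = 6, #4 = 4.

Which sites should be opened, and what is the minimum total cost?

For any fixed open set, each user region goes to its cheapest open site; total = fixed + service.
{A, D}: #1→A 5·5=25, #2→D 3·25=75, #3→A 4·6=24, #4→A 5·4=20. Service 144; fixed 109; total 253.
{A, C, D}: service 144 + fixed 126 = 270
{C, D}: service 195 + fixed 79 = 274
{A, B, C, D}: service 140 + fixed 192 = 332
No other subset beats 253.

Open A and D; minimum total cost 253.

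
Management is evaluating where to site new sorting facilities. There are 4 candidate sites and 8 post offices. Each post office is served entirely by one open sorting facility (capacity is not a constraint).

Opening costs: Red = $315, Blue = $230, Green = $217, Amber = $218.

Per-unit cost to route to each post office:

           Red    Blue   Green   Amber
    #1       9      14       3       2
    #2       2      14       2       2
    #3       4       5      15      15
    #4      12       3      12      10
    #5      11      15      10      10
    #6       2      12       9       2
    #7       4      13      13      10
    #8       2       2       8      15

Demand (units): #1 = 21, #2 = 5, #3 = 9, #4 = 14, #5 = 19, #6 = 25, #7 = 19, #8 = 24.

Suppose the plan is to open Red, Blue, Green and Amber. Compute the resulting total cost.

Total cost: 1474

Each post office is assigned to its cheapest site among the open ones.
{Red, Blue, Green, Amber}: #1→Amber 2·21=42, #2→Red 2·5=10, #3→Red 4·9=36, #4→Blue 3·14=42, #5→Green 10·19=190, #6→Red 2·25=50, #7→Red 4·19=76, #8→Red 2·24=48. Service 494; fixed 980; total 1474.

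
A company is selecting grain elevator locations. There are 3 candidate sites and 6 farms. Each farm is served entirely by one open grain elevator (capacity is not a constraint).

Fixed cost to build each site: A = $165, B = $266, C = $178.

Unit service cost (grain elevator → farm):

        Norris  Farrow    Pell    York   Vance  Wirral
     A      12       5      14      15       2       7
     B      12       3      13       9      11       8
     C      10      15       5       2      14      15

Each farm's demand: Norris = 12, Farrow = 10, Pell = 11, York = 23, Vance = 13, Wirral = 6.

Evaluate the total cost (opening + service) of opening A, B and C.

Total cost: 928

Each farm is assigned to its cheapest site among the open ones.
{A, B, C}: Norris→C 10·12=120, Farrow→B 3·10=30, Pell→C 5·11=55, York→C 2·23=46, Vance→A 2·13=26, Wirral→A 7·6=42. Service 319; fixed 609; total 928.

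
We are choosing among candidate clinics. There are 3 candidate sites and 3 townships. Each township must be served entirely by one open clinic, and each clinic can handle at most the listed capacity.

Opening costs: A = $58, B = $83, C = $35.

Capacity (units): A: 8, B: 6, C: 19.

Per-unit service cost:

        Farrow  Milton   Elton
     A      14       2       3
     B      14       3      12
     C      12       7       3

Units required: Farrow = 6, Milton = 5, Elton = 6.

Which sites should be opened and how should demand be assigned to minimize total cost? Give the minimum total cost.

Open {C}: Farrow→C 12·6=72, Milton→C 7·5=35, Elton→C 3·6=18.
Loads: C carries 17/19. Service 125; fixed 35; total 160.
Next best feasible plan costs 193.

Minimum total cost: 160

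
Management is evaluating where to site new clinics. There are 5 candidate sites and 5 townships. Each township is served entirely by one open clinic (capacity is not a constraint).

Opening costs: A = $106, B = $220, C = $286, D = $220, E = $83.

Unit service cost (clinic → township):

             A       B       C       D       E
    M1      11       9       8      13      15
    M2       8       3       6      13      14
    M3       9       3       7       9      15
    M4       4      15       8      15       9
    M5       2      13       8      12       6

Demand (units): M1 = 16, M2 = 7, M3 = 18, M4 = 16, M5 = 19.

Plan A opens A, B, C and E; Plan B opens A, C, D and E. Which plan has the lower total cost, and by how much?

Plan A is cheaper by 93.

Plan A: {A, B, C, E}: M1→C 8·16=128, M2→B 3·7=21, M3→B 3·18=54, M4→A 4·16=64, M5→A 2·19=38. Service 305; fixed 695; total 1000.
Plan B: {A, C, D, E}: M1→C 8·16=128, M2→C 6·7=42, M3→C 7·18=126, M4→A 4·16=64, M5→A 2·19=38. Service 398; fixed 695; total 1093.
Difference: |1000 − 1093| = 93.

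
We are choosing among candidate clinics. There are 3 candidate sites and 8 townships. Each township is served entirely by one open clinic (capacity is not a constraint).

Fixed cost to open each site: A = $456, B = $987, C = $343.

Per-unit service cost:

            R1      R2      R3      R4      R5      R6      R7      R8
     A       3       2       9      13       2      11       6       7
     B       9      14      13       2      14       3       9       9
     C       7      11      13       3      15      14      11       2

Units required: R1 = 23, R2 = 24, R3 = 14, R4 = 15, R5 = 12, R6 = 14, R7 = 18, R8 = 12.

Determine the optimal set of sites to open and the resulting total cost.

For any fixed open set, each township goes to its cheapest open site; total = fixed + service.
{A}: R1→A 3·23=69, R2→A 2·24=48, R3→A 9·14=126, R4→A 13·15=195, R5→A 2·12=24, R6→A 11·14=154, R7→A 6·18=108, R8→A 7·12=84. Service 808; fixed 456; total 1264.
{A, C}: R1→A 3·23=69, R2→A 2·24=48, R3→A 9·14=126, R4→C 3·15=45, R5→A 2·12=24, R6→A 11·14=154, R7→A 6·18=108, R8→C 2·12=24. Service 598; fixed 799; total 1397.
{C}: R1→C 7·23=161, R2→C 11·24=264, R3→C 13·14=182, R4→C 3·15=45, R5→C 15·12=180, R6→C 14·14=196, R7→C 11·18=198, R8→C 2·12=24. Service 1250; fixed 343; total 1593.
{A, B, C}: R1→A 3·23=69, R2→A 2·24=48, R3→A 9·14=126, R4→B 2·15=30, R5→A 2·12=24, R6→B 3·14=42, R7→A 6·18=108, R8→C 2·12=24. Service 471; fixed 1786; total 2257.
(All 7 nonempty subsets were checked; A only is lowest.)

Open A only; minimum total cost 1264.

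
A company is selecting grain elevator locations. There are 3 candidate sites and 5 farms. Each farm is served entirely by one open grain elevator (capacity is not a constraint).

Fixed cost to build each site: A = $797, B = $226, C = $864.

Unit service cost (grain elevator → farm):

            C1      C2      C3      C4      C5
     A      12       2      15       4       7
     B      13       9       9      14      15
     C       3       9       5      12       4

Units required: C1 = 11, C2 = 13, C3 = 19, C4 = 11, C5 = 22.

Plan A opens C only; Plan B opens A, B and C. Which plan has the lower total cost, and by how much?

Plan A: {C}: C1→C 3·11=33, C2→C 9·13=117, C3→C 5·19=95, C4→C 12·11=132, C5→C 4·22=88. Service 465; fixed 864; total 1329.
Plan B: {A, B, C}: C1→C 3·11=33, C2→A 2·13=26, C3→C 5·19=95, C4→A 4·11=44, C5→C 4·22=88. Service 286; fixed 1887; total 2173.
Difference: |1329 − 2173| = 844.

Plan A is cheaper by 844.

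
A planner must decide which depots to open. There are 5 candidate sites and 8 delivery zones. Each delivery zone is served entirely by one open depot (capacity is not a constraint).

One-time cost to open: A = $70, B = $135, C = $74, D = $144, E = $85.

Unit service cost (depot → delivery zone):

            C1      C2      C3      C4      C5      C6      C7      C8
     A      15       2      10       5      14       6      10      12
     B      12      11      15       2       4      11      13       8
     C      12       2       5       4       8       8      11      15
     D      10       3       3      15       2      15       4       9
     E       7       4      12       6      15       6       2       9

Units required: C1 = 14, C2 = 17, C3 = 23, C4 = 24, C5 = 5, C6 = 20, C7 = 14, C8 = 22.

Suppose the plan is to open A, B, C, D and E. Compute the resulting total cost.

Total cost: 1091

Each delivery zone is assigned to its cheapest site among the open ones.
{A, B, C, D, E}: C1→E 7·14=98, C2→A 2·17=34, C3→D 3·23=69, C4→B 2·24=48, C5→D 2·5=10, C6→A 6·20=120, C7→E 2·14=28, C8→B 8·22=176. Service 583; fixed 508; total 1091.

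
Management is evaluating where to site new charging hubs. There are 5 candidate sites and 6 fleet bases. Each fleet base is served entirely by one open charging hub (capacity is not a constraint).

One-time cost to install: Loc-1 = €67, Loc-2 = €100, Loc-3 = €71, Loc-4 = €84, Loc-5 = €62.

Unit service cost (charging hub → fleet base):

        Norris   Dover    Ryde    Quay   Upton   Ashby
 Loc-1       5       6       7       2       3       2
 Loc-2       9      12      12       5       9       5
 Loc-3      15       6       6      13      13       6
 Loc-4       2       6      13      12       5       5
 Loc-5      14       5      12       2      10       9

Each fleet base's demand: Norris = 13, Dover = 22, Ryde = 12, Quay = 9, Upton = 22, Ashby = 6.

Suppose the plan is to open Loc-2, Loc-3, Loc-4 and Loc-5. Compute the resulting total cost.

Each fleet base is assigned to its cheapest site among the open ones.
{Loc-2, Loc-3, Loc-4, Loc-5}: Norris→Loc-4 2·13=26, Dover→Loc-5 5·22=110, Ryde→Loc-3 6·12=72, Quay→Loc-5 2·9=18, Upton→Loc-4 5·22=110, Ashby→Loc-2 5·6=30. Service 366; fixed 317; total 683.

Total cost: 683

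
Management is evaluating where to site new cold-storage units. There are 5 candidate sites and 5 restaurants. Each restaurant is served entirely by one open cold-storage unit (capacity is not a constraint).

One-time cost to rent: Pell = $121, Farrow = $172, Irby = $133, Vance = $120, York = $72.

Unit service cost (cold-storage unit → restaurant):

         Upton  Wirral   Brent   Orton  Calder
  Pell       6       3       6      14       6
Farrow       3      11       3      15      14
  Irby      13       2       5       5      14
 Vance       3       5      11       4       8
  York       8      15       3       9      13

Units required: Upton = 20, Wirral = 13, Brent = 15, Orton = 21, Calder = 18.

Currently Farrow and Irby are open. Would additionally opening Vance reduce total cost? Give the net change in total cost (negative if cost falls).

Current service cost with {Farrow, Irby}: 488.
Adding Vance: each restaurant re-picks its cheapest; new service cost 359, saving 129.
Extra fixed cost: 120. Net change = 120 − 129 = -9.
(Totals: 793 → 784.)

Yes — net change −9 (cost falls by 9).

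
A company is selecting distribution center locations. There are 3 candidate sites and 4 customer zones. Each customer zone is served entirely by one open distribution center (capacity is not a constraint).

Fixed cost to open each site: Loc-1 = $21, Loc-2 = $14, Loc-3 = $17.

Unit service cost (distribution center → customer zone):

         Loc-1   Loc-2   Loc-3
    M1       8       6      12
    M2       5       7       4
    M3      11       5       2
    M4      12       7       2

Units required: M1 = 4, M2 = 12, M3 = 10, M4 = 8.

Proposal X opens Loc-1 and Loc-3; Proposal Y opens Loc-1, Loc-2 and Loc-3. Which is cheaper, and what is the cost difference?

Proposal X is cheaper by 6.

Proposal X: {Loc-1, Loc-3}: M1→Loc-1 8·4=32, M2→Loc-3 4·12=48, M3→Loc-3 2·10=20, M4→Loc-3 2·8=16. Service 116; fixed 38; total 154.
Proposal Y: {Loc-1, Loc-2, Loc-3}: M1→Loc-2 6·4=24, M2→Loc-3 4·12=48, M3→Loc-3 2·10=20, M4→Loc-3 2·8=16. Service 108; fixed 52; total 160.
Difference: |154 − 160| = 6.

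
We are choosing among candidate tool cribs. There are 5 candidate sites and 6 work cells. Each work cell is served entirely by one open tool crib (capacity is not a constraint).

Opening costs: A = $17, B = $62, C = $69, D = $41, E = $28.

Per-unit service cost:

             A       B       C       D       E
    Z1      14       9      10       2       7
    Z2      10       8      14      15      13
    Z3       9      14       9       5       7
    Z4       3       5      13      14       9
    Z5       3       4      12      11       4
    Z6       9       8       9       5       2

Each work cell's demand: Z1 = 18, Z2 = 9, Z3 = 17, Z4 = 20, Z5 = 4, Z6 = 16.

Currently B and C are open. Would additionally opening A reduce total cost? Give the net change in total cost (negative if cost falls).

Yes — net change −27 (cost falls by 27).

Current service cost with {B, C}: 631.
Adding A: each work cell re-picks its cheapest; new service cost 587, saving 44.
Extra fixed cost: 17. Net change = 17 − 44 = -27.
(Totals: 762 → 735.)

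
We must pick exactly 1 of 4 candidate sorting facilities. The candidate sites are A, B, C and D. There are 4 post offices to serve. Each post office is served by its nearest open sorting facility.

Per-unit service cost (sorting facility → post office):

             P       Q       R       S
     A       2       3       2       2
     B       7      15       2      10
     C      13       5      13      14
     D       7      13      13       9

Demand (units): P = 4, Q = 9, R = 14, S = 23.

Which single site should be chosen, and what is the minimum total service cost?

With exactly 1 open, each post office uses its cheapest among the chosen.
{A}: P→A 2·4=8, Q→A 3·9=27, R→A 2·14=28, S→A 2·23=46. Service cost 109.
{B}: service cost 421
{D}: service cost 534
Among all 4 size-1 choices, {A} is lowest.

Choose A only; total service cost 109.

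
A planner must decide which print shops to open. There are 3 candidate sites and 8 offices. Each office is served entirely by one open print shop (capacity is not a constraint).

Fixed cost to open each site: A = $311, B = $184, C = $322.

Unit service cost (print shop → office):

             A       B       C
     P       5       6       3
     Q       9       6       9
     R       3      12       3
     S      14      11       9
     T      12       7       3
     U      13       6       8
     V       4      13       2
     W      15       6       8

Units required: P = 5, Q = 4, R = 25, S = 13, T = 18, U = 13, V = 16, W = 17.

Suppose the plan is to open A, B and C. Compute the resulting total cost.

Total cost: 1314

Each office is assigned to its cheapest site among the open ones.
{A, B, C}: P→C 3·5=15, Q→B 6·4=24, R→A 3·25=75, S→C 9·13=117, T→C 3·18=54, U→B 6·13=78, V→C 2·16=32, W→B 6·17=102. Service 497; fixed 817; total 1314.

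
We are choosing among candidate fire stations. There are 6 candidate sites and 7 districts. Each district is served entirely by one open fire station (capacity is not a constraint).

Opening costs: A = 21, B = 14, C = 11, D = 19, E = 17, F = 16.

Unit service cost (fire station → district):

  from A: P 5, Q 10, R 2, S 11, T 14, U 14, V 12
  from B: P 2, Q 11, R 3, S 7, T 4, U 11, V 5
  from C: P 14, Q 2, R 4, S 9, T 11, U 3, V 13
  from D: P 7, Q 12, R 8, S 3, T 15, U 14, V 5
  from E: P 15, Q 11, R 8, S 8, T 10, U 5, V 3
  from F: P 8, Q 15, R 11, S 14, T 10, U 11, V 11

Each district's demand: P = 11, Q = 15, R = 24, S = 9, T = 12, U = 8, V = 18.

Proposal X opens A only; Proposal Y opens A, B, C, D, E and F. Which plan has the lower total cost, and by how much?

Proposal Y is cheaper by 518.

Proposal X: {A}: P→A 5·11=55, Q→A 10·15=150, R→A 2·24=48, S→A 11·9=99, T→A 14·12=168, U→A 14·8=112, V→A 12·18=216. Service 848; fixed 21; total 869.
Proposal Y: {A, B, C, D, E, F}: P→B 2·11=22, Q→C 2·15=30, R→A 2·24=48, S→D 3·9=27, T→B 4·12=48, U→C 3·8=24, V→E 3·18=54. Service 253; fixed 98; total 351.
Difference: |869 − 351| = 518.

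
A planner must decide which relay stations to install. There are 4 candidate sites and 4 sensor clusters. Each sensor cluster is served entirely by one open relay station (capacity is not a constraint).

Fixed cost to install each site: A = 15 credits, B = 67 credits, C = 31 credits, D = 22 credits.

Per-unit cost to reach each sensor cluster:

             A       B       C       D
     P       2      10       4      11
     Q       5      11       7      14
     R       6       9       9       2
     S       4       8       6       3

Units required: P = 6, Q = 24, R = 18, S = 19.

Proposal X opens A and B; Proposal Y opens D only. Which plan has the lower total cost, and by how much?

Proposal X: {A, B}: P→A 2·6=12, Q→A 5·24=120, R→A 6·18=108, S→A 4·19=76. Service 316; fixed 82; total 398.
Proposal Y: {D}: P→D 11·6=66, Q→D 14·24=336, R→D 2·18=36, S→D 3·19=57. Service 495; fixed 22; total 517.
Difference: |398 − 517| = 119.

Proposal X is cheaper by 119.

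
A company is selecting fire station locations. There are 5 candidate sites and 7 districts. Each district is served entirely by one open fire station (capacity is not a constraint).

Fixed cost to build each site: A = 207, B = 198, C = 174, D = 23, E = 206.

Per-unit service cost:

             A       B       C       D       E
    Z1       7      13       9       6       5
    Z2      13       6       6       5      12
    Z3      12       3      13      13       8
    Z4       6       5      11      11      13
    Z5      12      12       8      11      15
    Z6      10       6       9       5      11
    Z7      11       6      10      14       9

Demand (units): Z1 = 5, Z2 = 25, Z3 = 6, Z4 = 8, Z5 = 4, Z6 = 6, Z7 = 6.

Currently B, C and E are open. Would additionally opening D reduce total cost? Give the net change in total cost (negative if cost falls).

Current service cost with {B, C, E}: 337.
Adding D: each district re-picks its cheapest; new service cost 306, saving 31.
Extra fixed cost: 23. Net change = 23 − 31 = -8.
(Totals: 915 → 907.)

Yes — net change −8 (cost falls by 8).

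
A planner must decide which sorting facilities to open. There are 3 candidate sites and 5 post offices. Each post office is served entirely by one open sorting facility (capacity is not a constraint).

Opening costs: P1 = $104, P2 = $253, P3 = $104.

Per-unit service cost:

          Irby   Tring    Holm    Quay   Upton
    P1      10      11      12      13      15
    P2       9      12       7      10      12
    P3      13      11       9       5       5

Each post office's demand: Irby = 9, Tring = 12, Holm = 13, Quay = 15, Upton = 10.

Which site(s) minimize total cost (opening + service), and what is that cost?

For any fixed open set, each post office goes to its cheapest open site; total = fixed + service.
{P3}: Irby→P3 13·9=117, Tring→P3 11·12=132, Holm→P3 9·13=117, Quay→P3 5·15=75, Upton→P3 5·10=50. Service 491; fixed 104; total 595.
{P1, P3}: service 464 + fixed 208 = 672
{P2, P3}: service 429 + fixed 357 = 786
{P1, P2, P3}: Irby→P2 9·9=81, Tring→P1 11·12=132, Holm→P2 7·13=91, Quay→P3 5·15=75, Upton→P3 5·10=50. Service 429; fixed 461; total 890.
No other subset beats 595.

Open P3 only; minimum total cost 595.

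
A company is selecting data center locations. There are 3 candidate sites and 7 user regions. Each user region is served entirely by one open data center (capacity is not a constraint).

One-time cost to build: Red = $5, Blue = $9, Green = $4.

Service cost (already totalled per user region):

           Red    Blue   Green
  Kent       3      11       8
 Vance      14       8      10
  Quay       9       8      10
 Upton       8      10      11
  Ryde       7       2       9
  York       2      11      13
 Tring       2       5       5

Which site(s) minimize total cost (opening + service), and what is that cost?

For any fixed open set, each user region goes to its cheapest open site; total = fixed + service.
{Red, Blue}: Kent→Red 3, Vance→Blue 8, Quay→Blue 8, Upton→Red 8, Ryde→Blue 2, York→Red 2, Tring→Red 2. Service 33; fixed 14; total 47.
{Red}: Kent→Red 3, Vance→Red 14, Quay→Red 9, Upton→Red 8, Ryde→Red 7, York→Red 2, Tring→Red 2. Service 45; fixed 5; total 50.
{Red, Green}: service 41 + fixed 9 = 50
{Red, Blue, Green}: Kent→Red 3, Vance→Blue 8, Quay→Blue 8, Upton→Red 8, Ryde→Blue 2, York→Red 2, Tring→Red 2. Service 33; fixed 18; total 51.
No other subset beats 47.

Open Red and Blue; minimum total cost 47.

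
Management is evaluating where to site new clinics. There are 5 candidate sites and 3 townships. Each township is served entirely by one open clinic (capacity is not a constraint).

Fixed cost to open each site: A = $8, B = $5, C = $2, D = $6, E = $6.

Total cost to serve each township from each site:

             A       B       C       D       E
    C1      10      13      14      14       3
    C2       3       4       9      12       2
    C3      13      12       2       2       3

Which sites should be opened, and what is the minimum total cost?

Open E only; minimum total cost 14.

For any fixed open set, each township goes to its cheapest open site; total = fixed + service.
{E}: C1→E 3, C2→E 2, C3→E 3. Service 8; fixed 6; total 14.
{C, E}: C1→E 3, C2→E 2, C3→C 2. Service 7; fixed 8; total 15.
{B, E}: service 8 + fixed 11 = 19
{A, B, C, D, E}: C1→E 3, C2→E 2, C3→C 2. Service 7; fixed 27; total 34.
No other subset beats 14.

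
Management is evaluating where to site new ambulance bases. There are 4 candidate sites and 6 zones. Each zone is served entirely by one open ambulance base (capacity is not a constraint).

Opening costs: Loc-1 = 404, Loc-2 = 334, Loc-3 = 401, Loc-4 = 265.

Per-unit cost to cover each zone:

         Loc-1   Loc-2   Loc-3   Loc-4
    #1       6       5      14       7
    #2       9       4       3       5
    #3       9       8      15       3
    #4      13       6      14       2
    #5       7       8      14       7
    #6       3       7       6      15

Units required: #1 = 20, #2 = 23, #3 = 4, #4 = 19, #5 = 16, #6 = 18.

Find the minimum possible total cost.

For any fixed open set, each zone goes to its cheapest open site; total = fixed + service.
{Loc-2}: #1→Loc-2 5·20=100, #2→Loc-2 4·23=92, #3→Loc-2 8·4=32, #4→Loc-2 6·19=114, #5→Loc-2 8·16=128, #6→Loc-2 7·18=126. Service 592; fixed 334; total 926.
{Loc-4}: #1→Loc-4 7·20=140, #2→Loc-4 5·23=115, #3→Loc-4 3·4=12, #4→Loc-4 2·19=38, #5→Loc-4 7·16=112, #6→Loc-4 15·18=270. Service 687; fixed 265; total 952.
{Loc-2, Loc-4}: service 480 + fixed 599 = 1079
{Loc-1, Loc-2, Loc-3, Loc-4}: service 385 + fixed 1404 = 1789
No other subset beats 926.

Minimum total cost: 926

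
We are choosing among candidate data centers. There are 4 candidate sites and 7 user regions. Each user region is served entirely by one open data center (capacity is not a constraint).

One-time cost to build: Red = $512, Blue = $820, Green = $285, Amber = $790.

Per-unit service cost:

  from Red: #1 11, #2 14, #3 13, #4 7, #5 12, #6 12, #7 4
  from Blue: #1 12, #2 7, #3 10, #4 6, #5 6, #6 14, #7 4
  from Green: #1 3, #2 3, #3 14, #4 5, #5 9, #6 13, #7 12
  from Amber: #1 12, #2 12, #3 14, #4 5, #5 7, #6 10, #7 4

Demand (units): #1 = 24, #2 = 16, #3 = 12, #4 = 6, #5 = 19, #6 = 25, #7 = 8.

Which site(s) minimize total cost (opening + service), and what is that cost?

Open Green only; minimum total cost 1195.

For any fixed open set, each user region goes to its cheapest open site; total = fixed + service.
{Green}: #1→Green 3·24=72, #2→Green 3·16=48, #3→Green 14·12=168, #4→Green 5·6=30, #5→Green 9·19=171, #6→Green 13·25=325, #7→Green 12·8=96. Service 910; fixed 285; total 1195.
{Red, Green}: service 809 + fixed 797 = 1606
{Red}: #1→Red 11·24=264, #2→Red 14·16=224, #3→Red 13·12=156, #4→Red 7·6=42, #5→Red 12·19=228, #6→Red 12·25=300, #7→Red 4·8=32. Service 1246; fixed 512; total 1758.
{Red, Blue, Green, Amber}: service 666 + fixed 2407 = 3073
No other subset beats 1195.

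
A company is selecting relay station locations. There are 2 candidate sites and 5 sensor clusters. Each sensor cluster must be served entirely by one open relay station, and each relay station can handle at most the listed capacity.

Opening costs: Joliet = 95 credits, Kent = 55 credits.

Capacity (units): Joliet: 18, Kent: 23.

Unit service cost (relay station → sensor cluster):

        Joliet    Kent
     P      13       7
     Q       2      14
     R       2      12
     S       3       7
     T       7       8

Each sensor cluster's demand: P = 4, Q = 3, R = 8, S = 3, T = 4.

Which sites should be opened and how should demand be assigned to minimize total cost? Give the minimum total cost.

Minimum total cost: 237

Open {Joliet, Kent}: P→Kent 7·4=28, Q→Joliet 2·3=6, R→Joliet 2·8=16, S→Joliet 3·3=9, T→Joliet 7·4=28.
Loads: Joliet carries 18/18, Kent carries 4/23. Service 87; fixed 150; total 237.
Next best feasible plan costs 241.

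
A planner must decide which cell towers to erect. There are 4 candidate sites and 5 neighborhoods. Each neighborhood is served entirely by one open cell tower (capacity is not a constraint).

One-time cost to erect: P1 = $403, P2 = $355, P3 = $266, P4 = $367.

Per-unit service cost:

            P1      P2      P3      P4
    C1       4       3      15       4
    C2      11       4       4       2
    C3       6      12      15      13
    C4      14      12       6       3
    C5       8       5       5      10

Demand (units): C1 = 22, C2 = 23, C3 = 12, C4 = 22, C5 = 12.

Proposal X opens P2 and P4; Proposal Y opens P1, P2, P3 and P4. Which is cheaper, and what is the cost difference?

Proposal X is cheaper by 597.

Proposal X: {P2, P4}: C1→P2 3·22=66, C2→P4 2·23=46, C3→P2 12·12=144, C4→P4 3·22=66, C5→P2 5·12=60. Service 382; fixed 722; total 1104.
Proposal Y: {P1, P2, P3, P4}: C1→P2 3·22=66, C2→P4 2·23=46, C3→P1 6·12=72, C4→P4 3·22=66, C5→P2 5·12=60. Service 310; fixed 1391; total 1701.
Difference: |1104 − 1701| = 597.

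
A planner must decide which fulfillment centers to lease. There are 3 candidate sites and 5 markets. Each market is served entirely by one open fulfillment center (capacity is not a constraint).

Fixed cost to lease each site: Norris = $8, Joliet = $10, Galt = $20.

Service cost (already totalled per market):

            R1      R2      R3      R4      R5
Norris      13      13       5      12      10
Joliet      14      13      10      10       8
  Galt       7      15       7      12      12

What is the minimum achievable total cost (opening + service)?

For any fixed open set, each market goes to its cheapest open site; total = fixed + service.
{Norris}: R1→Norris 13, R2→Norris 13, R3→Norris 5, R4→Norris 12, R5→Norris 10. Service 53; fixed 8; total 61.
{Joliet}: service 55 + fixed 10 = 65
{Norris, Joliet}: service 49 + fixed 18 = 67
{Norris, Joliet, Galt}: R1→Galt 7, R2→Norris 13, R3→Norris 5, R4→Joliet 10, R5→Joliet 8. Service 43; fixed 38; total 81.
No other subset beats 61.

Minimum total cost: 61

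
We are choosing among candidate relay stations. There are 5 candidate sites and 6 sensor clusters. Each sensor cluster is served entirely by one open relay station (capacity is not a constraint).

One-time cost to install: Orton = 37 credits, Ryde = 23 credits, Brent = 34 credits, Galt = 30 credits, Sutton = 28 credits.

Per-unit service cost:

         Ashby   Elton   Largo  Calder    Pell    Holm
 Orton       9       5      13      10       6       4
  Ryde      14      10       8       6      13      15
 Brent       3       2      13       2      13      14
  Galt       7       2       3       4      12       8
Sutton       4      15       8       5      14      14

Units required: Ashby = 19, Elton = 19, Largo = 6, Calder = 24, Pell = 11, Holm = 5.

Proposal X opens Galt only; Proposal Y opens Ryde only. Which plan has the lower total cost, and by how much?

Proposal X is cheaper by 402.

Proposal X: {Galt}: Ashby→Galt 7·19=133, Elton→Galt 2·19=38, Largo→Galt 3·6=18, Calder→Galt 4·24=96, Pell→Galt 12·11=132, Holm→Galt 8·5=40. Service 457; fixed 30; total 487.
Proposal Y: {Ryde}: Ashby→Ryde 14·19=266, Elton→Ryde 10·19=190, Largo→Ryde 8·6=48, Calder→Ryde 6·24=144, Pell→Ryde 13·11=143, Holm→Ryde 15·5=75. Service 866; fixed 23; total 889.
Difference: |487 − 889| = 402.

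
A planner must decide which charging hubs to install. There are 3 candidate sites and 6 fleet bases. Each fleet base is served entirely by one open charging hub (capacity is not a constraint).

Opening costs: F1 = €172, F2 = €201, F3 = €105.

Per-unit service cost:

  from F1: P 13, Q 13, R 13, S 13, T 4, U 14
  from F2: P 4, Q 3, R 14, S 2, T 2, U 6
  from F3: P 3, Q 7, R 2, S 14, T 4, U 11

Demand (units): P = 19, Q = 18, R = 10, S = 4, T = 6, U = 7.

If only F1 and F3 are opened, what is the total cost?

Total cost: 633

Each fleet base is assigned to its cheapest site among the open ones.
{F1, F3}: P→F3 3·19=57, Q→F3 7·18=126, R→F3 2·10=20, S→F1 13·4=52, T→F1 4·6=24, U→F3 11·7=77. Service 356; fixed 277; total 633.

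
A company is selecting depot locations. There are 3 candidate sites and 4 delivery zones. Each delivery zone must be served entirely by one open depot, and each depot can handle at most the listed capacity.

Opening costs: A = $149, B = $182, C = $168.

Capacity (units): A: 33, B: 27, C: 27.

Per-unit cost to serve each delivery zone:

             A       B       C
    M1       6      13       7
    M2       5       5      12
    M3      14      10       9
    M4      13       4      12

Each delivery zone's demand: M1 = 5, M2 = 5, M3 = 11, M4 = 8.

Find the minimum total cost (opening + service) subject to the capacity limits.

Open {A}: M1→A 6·5=30, M2→A 5·5=25, M3→A 14·11=154, M4→A 13·8=104.
Loads: A carries 29/33. Service 313; fixed 149; total 462.
Next best feasible plan costs 528.

Minimum total cost: 462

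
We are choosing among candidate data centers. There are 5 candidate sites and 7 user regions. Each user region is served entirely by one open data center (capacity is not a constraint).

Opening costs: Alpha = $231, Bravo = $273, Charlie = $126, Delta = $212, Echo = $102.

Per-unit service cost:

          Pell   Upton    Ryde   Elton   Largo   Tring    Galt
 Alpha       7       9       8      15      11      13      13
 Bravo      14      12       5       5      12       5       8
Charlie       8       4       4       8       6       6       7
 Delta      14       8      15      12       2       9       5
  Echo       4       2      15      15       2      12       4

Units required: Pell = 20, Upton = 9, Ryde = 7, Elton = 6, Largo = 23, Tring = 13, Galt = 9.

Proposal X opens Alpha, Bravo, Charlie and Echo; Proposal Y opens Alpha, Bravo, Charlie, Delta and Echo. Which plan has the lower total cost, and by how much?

Proposal X: {Alpha, Bravo, Charlie, Echo}: Pell→Echo 4·20=80, Upton→Echo 2·9=18, Ryde→Charlie 4·7=28, Elton→Bravo 5·6=30, Largo→Echo 2·23=46, Tring→Bravo 5·13=65, Galt→Echo 4·9=36. Service 303; fixed 732; total 1035.
Proposal Y: {Alpha, Bravo, Charlie, Delta, Echo}: Pell→Echo 4·20=80, Upton→Echo 2·9=18, Ryde→Charlie 4·7=28, Elton→Bravo 5·6=30, Largo→Delta 2·23=46, Tring→Bravo 5·13=65, Galt→Echo 4·9=36. Service 303; fixed 944; total 1247.
Difference: |1035 − 1247| = 212.

Proposal X is cheaper by 212.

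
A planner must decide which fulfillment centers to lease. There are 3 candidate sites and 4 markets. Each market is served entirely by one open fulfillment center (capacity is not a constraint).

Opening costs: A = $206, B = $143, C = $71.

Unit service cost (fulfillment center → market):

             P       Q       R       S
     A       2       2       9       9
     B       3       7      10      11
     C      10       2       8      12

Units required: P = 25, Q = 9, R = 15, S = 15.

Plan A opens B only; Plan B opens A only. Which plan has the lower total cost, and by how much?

Plan B is cheaper by 52.

Plan A: {B}: P→B 3·25=75, Q→B 7·9=63, R→B 10·15=150, S→B 11·15=165. Service 453; fixed 143; total 596.
Plan B: {A}: P→A 2·25=50, Q→A 2·9=18, R→A 9·15=135, S→A 9·15=135. Service 338; fixed 206; total 544.
Difference: |596 − 544| = 52.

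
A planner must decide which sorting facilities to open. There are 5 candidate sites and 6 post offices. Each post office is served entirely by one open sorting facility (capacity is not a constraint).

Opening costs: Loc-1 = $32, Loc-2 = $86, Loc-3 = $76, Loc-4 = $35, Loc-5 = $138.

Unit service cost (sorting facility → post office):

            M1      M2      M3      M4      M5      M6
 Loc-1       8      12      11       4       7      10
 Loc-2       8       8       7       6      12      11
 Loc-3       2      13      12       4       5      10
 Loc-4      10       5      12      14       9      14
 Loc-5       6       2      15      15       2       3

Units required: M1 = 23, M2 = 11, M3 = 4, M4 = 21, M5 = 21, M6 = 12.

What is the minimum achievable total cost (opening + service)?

Minimum total cost: 492

For any fixed open set, each post office goes to its cheapest open site; total = fixed + service.
{Loc-3, Loc-5}: M1→Loc-3 2·23=46, M2→Loc-5 2·11=22, M3→Loc-3 12·4=48, M4→Loc-3 4·21=84, M5→Loc-5 2·21=42, M6→Loc-5 3·12=36. Service 278; fixed 214; total 492.
{Loc-1, Loc-3, Loc-5}: M1→Loc-3 2·23=46, M2→Loc-5 2·11=22, M3→Loc-1 11·4=44, M4→Loc-1 4·21=84, M5→Loc-5 2·21=42, M6→Loc-5 3·12=36. Service 274; fixed 246; total 520.
{Loc-3, Loc-4, Loc-5}: M1→Loc-3 2·23=46, M2→Loc-5 2·11=22, M3→Loc-3 12·4=48, M4→Loc-3 4·21=84, M5→Loc-5 2·21=42, M6→Loc-5 3·12=36. Service 278; fixed 249; total 527.
{Loc-1, Loc-2, Loc-3, Loc-4, Loc-5}: service 258 + fixed 367 = 625
No other subset beats 492.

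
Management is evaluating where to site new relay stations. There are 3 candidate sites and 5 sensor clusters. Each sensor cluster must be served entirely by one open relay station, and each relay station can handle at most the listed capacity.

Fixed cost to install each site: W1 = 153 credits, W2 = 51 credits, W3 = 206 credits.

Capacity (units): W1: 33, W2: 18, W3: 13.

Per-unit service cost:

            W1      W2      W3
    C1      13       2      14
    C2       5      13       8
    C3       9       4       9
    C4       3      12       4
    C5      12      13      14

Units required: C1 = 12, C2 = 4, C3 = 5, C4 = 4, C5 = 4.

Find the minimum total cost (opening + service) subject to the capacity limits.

Minimum total cost: 328

Open {W1, W2}: C1→W2 2·12=24, C2→W1 5·4=20, C3→W2 4·5=20, C4→W1 3·4=12, C5→W1 12·4=48.
Loads: W1 carries 12/33, W2 carries 17/18. Service 124; fixed 204; total 328.
Next best feasible plan costs 353.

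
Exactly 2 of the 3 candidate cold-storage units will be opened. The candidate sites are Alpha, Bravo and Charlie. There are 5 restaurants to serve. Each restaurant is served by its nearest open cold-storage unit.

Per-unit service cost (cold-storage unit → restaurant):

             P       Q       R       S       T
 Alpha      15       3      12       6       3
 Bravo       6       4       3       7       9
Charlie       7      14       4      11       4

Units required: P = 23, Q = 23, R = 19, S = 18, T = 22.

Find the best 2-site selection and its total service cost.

With exactly 2 open, each restaurant uses its cheapest among the chosen.
{Alpha, Bravo}: P→Bravo 6·23=138, Q→Alpha 3·23=69, R→Bravo 3·19=57, S→Alpha 6·18=108, T→Alpha 3·22=66. Service cost 438.
{Alpha, Charlie}: service cost 480
{Bravo, Charlie}: service cost 501
Among all 3 size-2 choices, {Alpha, Bravo} is lowest.

Choose Alpha and Bravo; total service cost 438.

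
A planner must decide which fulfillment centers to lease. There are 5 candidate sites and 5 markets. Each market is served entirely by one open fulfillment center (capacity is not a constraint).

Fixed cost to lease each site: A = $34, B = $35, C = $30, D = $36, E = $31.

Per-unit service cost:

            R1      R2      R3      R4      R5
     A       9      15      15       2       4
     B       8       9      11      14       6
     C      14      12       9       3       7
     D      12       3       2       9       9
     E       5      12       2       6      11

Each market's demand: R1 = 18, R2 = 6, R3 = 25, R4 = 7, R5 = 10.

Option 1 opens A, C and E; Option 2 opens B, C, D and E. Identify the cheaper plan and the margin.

Option 1: {A, C, E}: R1→E 5·18=90, R2→C 12·6=72, R3→E 2·25=50, R4→A 2·7=14, R5→A 4·10=40. Service 266; fixed 95; total 361.
Option 2: {B, C, D, E}: R1→E 5·18=90, R2→D 3·6=18, R3→D 2·25=50, R4→C 3·7=21, R5→B 6·10=60. Service 239; fixed 132; total 371.
Difference: |361 − 371| = 10.

Option 1 is cheaper by 10.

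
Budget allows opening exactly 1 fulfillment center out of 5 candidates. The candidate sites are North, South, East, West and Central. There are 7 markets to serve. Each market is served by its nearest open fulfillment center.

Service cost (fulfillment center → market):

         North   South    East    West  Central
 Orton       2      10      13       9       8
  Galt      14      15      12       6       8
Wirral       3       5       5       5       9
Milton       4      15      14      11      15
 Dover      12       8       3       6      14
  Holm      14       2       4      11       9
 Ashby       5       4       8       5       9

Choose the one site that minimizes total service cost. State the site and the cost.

With exactly 1 open, each market uses its cheapest among the chosen.
{West}: Orton→West 9, Galt→West 6, Wirral→West 5, Milton→West 11, Dover→West 6, Holm→West 11, Ashby→West 5. Service cost 53.
{North}: service cost 54
{South}: service cost 59
Among all 5 size-1 choices, {West} is lowest.

Choose West only; total service cost 53.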